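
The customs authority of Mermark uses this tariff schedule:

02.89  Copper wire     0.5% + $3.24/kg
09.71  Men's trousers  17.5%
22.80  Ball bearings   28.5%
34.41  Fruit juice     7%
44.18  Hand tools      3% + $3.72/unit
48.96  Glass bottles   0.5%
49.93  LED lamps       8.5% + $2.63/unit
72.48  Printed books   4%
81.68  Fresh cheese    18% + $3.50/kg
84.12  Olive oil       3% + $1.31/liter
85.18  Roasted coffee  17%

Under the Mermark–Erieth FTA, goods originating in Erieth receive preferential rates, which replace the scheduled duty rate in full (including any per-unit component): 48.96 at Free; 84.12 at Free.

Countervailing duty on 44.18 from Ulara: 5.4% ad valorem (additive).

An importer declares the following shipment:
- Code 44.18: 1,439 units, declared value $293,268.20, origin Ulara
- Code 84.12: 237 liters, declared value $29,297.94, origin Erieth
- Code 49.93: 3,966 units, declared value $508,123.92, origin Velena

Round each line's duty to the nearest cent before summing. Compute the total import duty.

$83,608.72

Line 1 (44.18, Ulara, 1,439 units, $293,268.20):
Base rate for 44.18 is 3% + $3.72/unit.
Additional duty on 44.18 from Ulara: +5.4%. Applied ad valorem rate: 3% + 5.4% = 8.4%.
Duty = $293,268.20 × 8.4% + 1,439 × $3.72 = $29,987.61.
Line 2 (84.12, Erieth, 237 liters, $29,297.94):
Base rate for 84.12 is 3% + $1.31/liter.
Origin Erieth qualifies under the Mermark–Erieth agreement and 84.12 is covered: preferential rate Free applies instead.
Duty = $29,297.94 × 0% = $0.00.
Line 3 (49.93, Velena, 3,966 units, $508,123.92):
Base rate for 49.93 is 8.5% + $2.63/unit.
Duty = $508,123.92 × 8.5% + 3,966 × $2.63 = $53,621.11.
Total = $29,987.61 + $0.00 + $53,621.11 = $83,608.72.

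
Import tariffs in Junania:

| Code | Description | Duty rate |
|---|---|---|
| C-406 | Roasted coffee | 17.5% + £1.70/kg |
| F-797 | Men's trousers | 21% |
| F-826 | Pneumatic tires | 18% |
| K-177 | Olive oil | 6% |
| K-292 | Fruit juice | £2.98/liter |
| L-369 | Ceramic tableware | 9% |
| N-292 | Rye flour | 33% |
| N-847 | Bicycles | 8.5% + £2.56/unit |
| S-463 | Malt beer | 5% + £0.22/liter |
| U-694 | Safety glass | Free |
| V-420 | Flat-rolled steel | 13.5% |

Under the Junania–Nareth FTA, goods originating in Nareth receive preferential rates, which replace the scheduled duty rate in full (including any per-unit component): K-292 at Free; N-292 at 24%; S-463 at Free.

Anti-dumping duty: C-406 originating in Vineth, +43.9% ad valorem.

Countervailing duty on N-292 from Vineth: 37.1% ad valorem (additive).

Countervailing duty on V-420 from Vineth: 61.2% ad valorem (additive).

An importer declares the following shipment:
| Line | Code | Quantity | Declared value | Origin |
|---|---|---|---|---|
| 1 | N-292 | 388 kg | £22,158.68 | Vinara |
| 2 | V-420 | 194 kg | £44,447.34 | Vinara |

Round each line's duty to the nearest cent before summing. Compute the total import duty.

Line 1 (N-292, Vinara, 388 kg, £22,158.68):
Base rate for N-292 is 33%.
N-292 has an FTA preferential rate, but origin Vinara is not Nareth; base rate stands.
The additional-duty order on N-292 targets Vineth, not Vinara; it does not apply.
Duty = £22,158.68 × 33% = £7,312.36.
Line 2 (V-420, Vinara, 194 kg, £44,447.34):
Base rate for V-420 is 13.5%.
The additional-duty order on V-420 targets Vineth, not Vinara; it does not apply.
Duty = £44,447.34 × 13.5% = £6,000.39.
Total = £7,312.36 + £6,000.39 = £13,312.75.

£13,312.75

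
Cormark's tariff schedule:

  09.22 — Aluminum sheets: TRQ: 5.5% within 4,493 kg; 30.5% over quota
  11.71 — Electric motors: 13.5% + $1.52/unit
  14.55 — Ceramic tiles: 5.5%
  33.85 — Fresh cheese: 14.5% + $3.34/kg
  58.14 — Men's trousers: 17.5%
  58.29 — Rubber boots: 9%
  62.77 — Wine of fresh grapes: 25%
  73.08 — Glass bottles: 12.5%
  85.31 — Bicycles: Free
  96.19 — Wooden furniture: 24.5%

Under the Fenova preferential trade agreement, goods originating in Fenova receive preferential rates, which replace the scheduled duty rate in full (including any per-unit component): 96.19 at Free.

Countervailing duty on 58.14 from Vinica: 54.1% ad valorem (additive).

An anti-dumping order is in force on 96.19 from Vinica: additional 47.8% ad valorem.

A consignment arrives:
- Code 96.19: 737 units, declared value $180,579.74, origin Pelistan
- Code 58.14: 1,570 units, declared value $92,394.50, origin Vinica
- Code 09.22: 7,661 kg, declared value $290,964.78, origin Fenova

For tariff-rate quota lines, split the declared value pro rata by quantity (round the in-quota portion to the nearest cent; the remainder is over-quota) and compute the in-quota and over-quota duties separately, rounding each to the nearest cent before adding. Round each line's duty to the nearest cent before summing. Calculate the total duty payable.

Line 1 (96.19, Pelistan, 737 units, $180,579.74):
Base rate for 96.19 is 24.5%.
96.19 has an FTA preferential rate, but origin Pelistan is not Fenova; base rate stands.
The additional-duty order on 96.19 targets Vinica, not Pelistan; it does not apply.
Duty = $180,579.74 × 24.5% = $44,242.04.
Line 2 (58.14, Vinica, 1,570 units, $92,394.50):
Base rate for 58.14 is 17.5%.
Additional duty on 58.14 from Vinica: +54.1%. Applied ad valorem rate: 17.5% + 54.1% = 71.6%.
Duty = $92,394.50 × 71.6% = $66,154.46.
Line 3 (09.22, Fenova, 7,661 kg, $290,964.78):
Code 09.22 is under a tariff-rate quota (threshold 4,493 kg). In-quota: 4,493 kg at 5.5%; over-quota: 3,168 kg at 30.5%.
Pro-rata value split: in-quota = $290,964.78 × 4,493/7,661 = $170,644.14; over-quota = $290,964.78 − $170,644.14 = $120,320.64.
In-quota duty = $170,644.14 × 5.5% = $9,385.43. Over-quota duty = $120,320.64 × 30.5% = $36,697.80.
Line duty = $9,385.43 + $36,697.80 = $46,083.23.
Total = $44,242.04 + $66,154.46 + $46,083.23 = $156,479.73.

$156,479.73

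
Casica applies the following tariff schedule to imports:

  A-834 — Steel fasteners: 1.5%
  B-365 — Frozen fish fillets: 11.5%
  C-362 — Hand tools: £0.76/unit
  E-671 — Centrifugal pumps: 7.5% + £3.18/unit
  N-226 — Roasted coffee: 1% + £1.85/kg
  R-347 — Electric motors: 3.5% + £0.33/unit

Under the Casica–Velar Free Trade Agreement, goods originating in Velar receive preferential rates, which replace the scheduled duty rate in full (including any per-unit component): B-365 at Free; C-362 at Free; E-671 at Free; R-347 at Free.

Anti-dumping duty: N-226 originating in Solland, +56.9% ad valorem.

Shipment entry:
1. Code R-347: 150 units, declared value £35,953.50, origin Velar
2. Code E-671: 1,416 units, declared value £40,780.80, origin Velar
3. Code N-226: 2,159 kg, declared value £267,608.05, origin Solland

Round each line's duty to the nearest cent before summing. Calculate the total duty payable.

Line 1 (R-347, Velar, 150 units, £35,953.50):
Base rate for R-347 is 3.5% + £0.33/unit.
Origin Velar qualifies under the Casica–Velar agreement and R-347 is covered: preferential rate Free applies instead.
Duty = £35,953.50 × 0% = £0.00.
Line 2 (E-671, Velar, 1,416 units, £40,780.80):
Base rate for E-671 is 7.5% + £3.18/unit.
Origin Velar qualifies under the Casica–Velar agreement and E-671 is covered: preferential rate Free applies instead.
Duty = £40,780.80 × 0% = £0.00.
Line 3 (N-226, Solland, 2,159 kg, £267,608.05):
Base rate for N-226 is 1% + £1.85/kg.
Additional duty on N-226 from Solland: +56.9%. Applied ad valorem rate: 1% + 56.9% = 57.9%.
Duty = £267,608.05 × 57.9% + 2,159 × £1.85 = £158,939.21.
Total = £0.00 + £0.00 + £158,939.21 = £158,939.21.

£158,939.21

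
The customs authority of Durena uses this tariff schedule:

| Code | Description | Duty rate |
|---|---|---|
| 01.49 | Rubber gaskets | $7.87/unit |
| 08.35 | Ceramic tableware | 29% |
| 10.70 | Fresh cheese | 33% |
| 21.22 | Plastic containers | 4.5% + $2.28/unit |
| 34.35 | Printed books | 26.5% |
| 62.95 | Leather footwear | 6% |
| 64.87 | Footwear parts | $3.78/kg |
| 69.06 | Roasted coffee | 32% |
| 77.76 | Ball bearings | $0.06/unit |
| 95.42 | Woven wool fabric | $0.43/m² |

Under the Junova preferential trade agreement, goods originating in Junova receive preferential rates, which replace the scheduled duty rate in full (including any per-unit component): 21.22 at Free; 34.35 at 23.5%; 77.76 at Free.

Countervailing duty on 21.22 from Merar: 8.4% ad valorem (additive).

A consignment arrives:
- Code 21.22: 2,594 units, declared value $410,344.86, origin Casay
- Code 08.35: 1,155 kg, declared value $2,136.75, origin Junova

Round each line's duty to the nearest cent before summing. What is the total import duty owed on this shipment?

Line 1 (21.22, Casay, 2,594 units, $410,344.86):
Base rate for 21.22 is 4.5% + $2.28/unit.
21.22 has an FTA preferential rate, but origin Casay is not Junova; base rate stands.
The additional-duty order on 21.22 targets Merar, not Casay; it does not apply.
Duty = $410,344.86 × 4.5% + 2,594 × $2.28 = $24,379.84.
Line 2 (08.35, Junova, 1,155 kg, $2,136.75):
Base rate for 08.35 is 29%.
Origin Junova is the FTA partner but 08.35 is not on the preference list; base rate stands.
Duty = $2,136.75 × 29% = $619.66.
Total = $24,379.84 + $619.66 = $24,999.50.

$24,999.50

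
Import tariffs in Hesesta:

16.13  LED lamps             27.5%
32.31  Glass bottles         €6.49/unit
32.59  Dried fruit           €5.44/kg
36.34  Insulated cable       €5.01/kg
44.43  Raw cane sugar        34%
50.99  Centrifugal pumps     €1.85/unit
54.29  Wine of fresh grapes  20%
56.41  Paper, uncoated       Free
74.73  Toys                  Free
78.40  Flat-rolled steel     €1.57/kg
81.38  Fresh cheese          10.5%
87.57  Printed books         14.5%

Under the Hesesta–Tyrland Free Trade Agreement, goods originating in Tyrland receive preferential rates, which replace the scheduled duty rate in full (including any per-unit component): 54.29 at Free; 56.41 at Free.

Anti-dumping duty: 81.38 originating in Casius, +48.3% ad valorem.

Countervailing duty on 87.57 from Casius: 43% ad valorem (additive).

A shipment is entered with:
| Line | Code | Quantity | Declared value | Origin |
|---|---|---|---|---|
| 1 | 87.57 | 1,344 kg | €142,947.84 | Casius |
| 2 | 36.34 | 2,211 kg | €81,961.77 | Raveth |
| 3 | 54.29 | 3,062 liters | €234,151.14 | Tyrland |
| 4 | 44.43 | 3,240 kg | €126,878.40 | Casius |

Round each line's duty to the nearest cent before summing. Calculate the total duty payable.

€136,410.78

Line 1 (87.57, Casius, 1,344 kg, €142,947.84):
Base rate for 87.57 is 14.5%.
Additional duty on 87.57 from Casius: +43%. Applied ad valorem rate: 14.5% + 43% = 57.5%.
Duty = €142,947.84 × 57.5% = €82,195.01.
Line 2 (36.34, Raveth, 2,211 kg, €81,961.77):
Base rate for 36.34 is €5.01/kg.
Duty = 2,211 × €5.01 = €11,077.11.
Line 3 (54.29, Tyrland, 3,062 liters, €234,151.14):
Base rate for 54.29 is 20%.
Origin Tyrland qualifies under the Hesesta–Tyrland agreement and 54.29 is covered: preferential rate Free applies instead.
Duty = €234,151.14 × 0% = €0.00.
Line 4 (44.43, Casius, 3,240 kg, €126,878.40):
Base rate for 44.43 is 34%.
Duty = €126,878.40 × 34% = €43,138.66.
Total = €82,195.01 + €11,077.11 + €0.00 + €43,138.66 = €136,410.78.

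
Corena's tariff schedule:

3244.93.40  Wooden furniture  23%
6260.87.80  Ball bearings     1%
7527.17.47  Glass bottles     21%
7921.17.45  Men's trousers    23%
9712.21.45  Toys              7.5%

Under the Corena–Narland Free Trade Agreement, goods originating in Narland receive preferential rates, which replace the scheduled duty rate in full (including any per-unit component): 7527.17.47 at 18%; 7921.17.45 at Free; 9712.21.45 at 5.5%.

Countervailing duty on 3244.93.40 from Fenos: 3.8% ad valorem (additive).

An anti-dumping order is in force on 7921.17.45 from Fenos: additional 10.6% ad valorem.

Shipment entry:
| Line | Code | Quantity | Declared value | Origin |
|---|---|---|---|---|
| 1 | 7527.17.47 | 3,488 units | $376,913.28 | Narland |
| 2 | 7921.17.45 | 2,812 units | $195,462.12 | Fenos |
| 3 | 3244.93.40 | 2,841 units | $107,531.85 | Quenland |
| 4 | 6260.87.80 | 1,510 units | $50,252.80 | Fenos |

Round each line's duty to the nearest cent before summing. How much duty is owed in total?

Line 1 (7527.17.47, Narland, 3,488 units, $376,913.28):
Base rate for 7527.17.47 is 21%.
Origin Narland qualifies under the Corena–Narland agreement and 7527.17.47 is covered: preferential rate 18% applies instead.
Duty = $376,913.28 × 18% = $67,844.39.
Line 2 (7921.17.45, Fenos, 2,812 units, $195,462.12):
Base rate for 7921.17.45 is 23%.
7921.17.45 has an FTA preferential rate, but origin Fenos is not Narland; base rate stands.
Additional duty on 7921.17.45 from Fenos: +10.6%. Applied ad valorem rate: 23% + 10.6% = 33.6%.
Duty = $195,462.12 × 33.6% = $65,675.27.
Line 3 (3244.93.40, Quenland, 2,841 units, $107,531.85):
Base rate for 3244.93.40 is 23%.
The additional-duty order on 3244.93.40 targets Fenos, not Quenland; it does not apply.
Duty = $107,531.85 × 23% = $24,732.33.
Line 4 (6260.87.80, Fenos, 1,510 units, $50,252.80):
Base rate for 6260.87.80 is 1%.
Duty = $50,252.80 × 1% = $502.53.
Total = $67,844.39 + $65,675.27 + $24,732.33 + $502.53 = $158,754.52.

$158,754.52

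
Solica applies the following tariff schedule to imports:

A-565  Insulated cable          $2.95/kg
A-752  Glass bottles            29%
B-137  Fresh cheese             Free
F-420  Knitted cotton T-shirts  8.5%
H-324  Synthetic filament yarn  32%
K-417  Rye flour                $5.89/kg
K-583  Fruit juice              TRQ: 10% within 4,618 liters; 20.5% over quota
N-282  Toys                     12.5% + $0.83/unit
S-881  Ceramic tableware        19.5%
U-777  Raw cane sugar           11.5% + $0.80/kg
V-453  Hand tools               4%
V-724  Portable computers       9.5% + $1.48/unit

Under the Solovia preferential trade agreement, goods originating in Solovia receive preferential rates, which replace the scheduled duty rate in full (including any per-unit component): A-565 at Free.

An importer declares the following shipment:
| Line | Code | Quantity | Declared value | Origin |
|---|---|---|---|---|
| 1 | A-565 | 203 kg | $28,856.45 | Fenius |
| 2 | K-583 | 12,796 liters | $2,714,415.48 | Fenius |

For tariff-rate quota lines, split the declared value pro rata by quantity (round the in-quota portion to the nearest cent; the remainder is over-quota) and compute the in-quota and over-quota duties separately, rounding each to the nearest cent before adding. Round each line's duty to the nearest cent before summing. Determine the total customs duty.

$454,194.30

Line 1 (A-565, Fenius, 203 kg, $28,856.45):
Base rate for A-565 is $2.95/kg.
A-565 has an FTA preferential rate, but origin Fenius is not Solovia; base rate stands.
Duty = 203 × $2.95 = $598.85.
Line 2 (K-583, Fenius, 12,796 liters, $2,714,415.48):
Code K-583 is under a tariff-rate quota (threshold 4,618 liters). In-quota: 4,618 liters at 10%; over-quota: 8,178 liters at 20.5%.
Pro-rata value split: in-quota = $2,714,415.48 × 4,618/12,796 = $979,616.34; over-quota = $2,714,415.48 − $979,616.34 = $1,734,799.14.
In-quota duty = $979,616.34 × 10% = $97,961.63. Over-quota duty = $1,734,799.14 × 20.5% = $355,633.82.
Line duty = $97,961.63 + $355,633.82 = $453,595.45.
Total = $598.85 + $453,595.45 = $454,194.30.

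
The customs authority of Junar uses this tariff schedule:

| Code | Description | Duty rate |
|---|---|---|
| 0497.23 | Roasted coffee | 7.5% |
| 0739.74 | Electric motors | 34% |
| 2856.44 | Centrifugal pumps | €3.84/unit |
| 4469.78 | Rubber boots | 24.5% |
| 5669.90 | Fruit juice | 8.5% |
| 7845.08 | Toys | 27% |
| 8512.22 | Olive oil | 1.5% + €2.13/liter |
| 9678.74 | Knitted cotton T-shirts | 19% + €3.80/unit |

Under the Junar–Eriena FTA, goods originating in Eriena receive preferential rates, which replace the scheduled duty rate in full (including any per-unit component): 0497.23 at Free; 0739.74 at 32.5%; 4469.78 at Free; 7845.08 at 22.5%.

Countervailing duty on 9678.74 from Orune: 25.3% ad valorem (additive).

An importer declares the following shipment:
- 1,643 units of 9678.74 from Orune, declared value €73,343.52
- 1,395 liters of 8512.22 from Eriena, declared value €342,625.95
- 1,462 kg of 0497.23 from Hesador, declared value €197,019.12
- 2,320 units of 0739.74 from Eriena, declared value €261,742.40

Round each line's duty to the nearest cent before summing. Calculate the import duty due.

Line 1 (9678.74, Orune, 1,643 units, €73,343.52):
Base rate for 9678.74 is 19% + €3.80/unit.
Additional duty on 9678.74 from Orune: +25.3%. Applied ad valorem rate: 19% + 25.3% = 44.3%.
Duty = €73,343.52 × 44.3% + 1,643 × €3.80 = €38,734.58.
Line 2 (8512.22, Eriena, 1,395 liters, €342,625.95):
Base rate for 8512.22 is 1.5% + €2.13/liter.
Origin Eriena is the FTA partner but 8512.22 is not on the preference list; base rate stands.
Duty = €342,625.95 × 1.5% + 1,395 × €2.13 = €8,110.74.
Line 3 (0497.23, Hesador, 1,462 kg, €197,019.12):
Base rate for 0497.23 is 7.5%.
0497.23 has an FTA preferential rate, but origin Hesador is not Eriena; base rate stands.
Duty = €197,019.12 × 7.5% = €14,776.43.
Line 4 (0739.74, Eriena, 2,320 units, €261,742.40):
Base rate for 0739.74 is 34%.
Origin Eriena qualifies under the Junar–Eriena agreement and 0739.74 is covered: preferential rate 32.5% applies instead.
Duty = €261,742.40 × 32.5% = €85,066.28.
Total = €38,734.58 + €8,110.74 + €14,776.43 + €85,066.28 = €146,688.03.

€146,688.03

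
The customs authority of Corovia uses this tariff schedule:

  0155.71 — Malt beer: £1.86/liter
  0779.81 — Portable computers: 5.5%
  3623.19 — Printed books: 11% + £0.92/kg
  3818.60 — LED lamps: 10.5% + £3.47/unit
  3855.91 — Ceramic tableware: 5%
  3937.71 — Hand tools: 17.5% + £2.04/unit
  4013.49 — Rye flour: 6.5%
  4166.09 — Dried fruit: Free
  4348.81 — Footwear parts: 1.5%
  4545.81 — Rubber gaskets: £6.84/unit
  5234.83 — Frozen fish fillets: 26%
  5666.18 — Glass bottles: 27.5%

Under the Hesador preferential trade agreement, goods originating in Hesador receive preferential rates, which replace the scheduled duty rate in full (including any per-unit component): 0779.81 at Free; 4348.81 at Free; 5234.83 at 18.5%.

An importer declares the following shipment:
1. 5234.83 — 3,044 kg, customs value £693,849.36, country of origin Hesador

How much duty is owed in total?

£128,362.13

Line 1 (5234.83, Hesador, 3,044 kg, £693,849.36):
Base rate for 5234.83 is 26%.
Origin Hesador qualifies under the Corovia–Hesador agreement and 5234.83 is covered: preferential rate 18.5% applies instead.
Duty = £693,849.36 × 18.5% = £128,362.13.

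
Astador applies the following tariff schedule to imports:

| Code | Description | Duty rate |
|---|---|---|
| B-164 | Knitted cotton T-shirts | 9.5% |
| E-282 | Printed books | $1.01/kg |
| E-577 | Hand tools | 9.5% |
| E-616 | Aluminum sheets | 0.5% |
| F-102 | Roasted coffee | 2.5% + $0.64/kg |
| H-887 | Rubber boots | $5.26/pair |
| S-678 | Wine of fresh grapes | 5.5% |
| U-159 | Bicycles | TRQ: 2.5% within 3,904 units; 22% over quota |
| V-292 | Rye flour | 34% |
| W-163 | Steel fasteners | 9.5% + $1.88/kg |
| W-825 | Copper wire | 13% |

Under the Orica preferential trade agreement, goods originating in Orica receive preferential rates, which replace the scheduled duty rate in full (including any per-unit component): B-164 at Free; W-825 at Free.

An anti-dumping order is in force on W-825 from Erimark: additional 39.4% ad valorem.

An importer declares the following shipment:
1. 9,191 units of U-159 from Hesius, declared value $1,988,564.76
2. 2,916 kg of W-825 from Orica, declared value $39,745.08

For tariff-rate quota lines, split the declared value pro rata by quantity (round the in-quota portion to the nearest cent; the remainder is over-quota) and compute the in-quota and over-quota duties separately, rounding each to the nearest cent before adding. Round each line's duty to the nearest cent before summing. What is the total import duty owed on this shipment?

Line 1 (U-159, Hesius, 9,191 units, $1,988,564.76):
Code U-159 is under a tariff-rate quota (threshold 3,904 units). In-quota: 3,904 units at 2.5%; over-quota: 5,287 units at 22%.
Pro-rata value split: in-quota = $1,988,564.76 × 3,904/9,191 = $844,669.44; over-quota = $1,988,564.76 − $844,669.44 = $1,143,895.32.
In-quota duty = $844,669.44 × 2.5% = $21,116.74. Over-quota duty = $1,143,895.32 × 22% = $251,656.97.
Line duty = $21,116.74 + $251,656.97 = $272,773.71.
Line 2 (W-825, Orica, 2,916 kg, $39,745.08):
Base rate for W-825 is 13%.
Origin Orica qualifies under the Astador–Orica agreement and W-825 is covered: preferential rate Free applies instead.
The additional-duty order on W-825 targets Erimark, not Orica; it does not apply.
Duty = $39,745.08 × 0% = $0.00.
Total = $272,773.71 + $0.00 = $272,773.71.

$272,773.71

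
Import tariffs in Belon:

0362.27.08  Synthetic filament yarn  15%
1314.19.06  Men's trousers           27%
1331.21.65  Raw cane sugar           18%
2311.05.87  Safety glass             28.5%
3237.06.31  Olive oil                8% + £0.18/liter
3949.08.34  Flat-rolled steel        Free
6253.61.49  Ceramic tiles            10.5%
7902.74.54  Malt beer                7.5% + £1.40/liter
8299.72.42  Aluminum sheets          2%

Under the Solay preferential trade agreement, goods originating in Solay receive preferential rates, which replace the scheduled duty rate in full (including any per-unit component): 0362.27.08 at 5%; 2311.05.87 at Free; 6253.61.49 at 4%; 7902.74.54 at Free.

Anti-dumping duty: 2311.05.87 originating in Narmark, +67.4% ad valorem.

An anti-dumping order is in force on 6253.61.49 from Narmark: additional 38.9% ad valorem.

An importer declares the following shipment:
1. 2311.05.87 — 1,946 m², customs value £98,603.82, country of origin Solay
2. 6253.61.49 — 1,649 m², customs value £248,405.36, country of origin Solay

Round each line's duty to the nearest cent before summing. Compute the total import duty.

£9,936.21

Line 1 (2311.05.87, Solay, 1,946 m², £98,603.82):
Base rate for 2311.05.87 is 28.5%.
Origin Solay qualifies under the Belon–Solay agreement and 2311.05.87 is covered: preferential rate Free applies instead.
The additional-duty order on 2311.05.87 targets Narmark, not Solay; it does not apply.
Duty = £98,603.82 × 0% = £0.00.
Line 2 (6253.61.49, Solay, 1,649 m², £248,405.36):
Base rate for 6253.61.49 is 10.5%.
Origin Solay qualifies under the Belon–Solay agreement and 6253.61.49 is covered: preferential rate 4% applies instead.
The additional-duty order on 6253.61.49 targets Narmark, not Solay; it does not apply.
Duty = £248,405.36 × 4% = £9,936.21.
Total = £0.00 + £9,936.21 = £9,936.21.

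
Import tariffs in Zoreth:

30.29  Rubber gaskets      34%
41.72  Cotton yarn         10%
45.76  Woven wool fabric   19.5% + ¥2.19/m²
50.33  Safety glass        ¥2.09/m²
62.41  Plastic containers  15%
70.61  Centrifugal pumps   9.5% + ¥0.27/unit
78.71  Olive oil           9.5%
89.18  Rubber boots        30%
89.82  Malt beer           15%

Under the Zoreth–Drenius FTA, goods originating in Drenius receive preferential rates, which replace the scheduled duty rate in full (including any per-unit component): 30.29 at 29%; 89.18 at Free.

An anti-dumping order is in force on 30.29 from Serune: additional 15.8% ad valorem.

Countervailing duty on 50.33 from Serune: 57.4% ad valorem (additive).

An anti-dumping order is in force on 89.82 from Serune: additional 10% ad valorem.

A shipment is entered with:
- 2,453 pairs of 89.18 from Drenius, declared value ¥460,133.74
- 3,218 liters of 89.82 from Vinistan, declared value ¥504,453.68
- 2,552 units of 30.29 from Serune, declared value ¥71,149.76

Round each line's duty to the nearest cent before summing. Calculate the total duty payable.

¥111,100.63

Line 1 (89.18, Drenius, 2,453 pairs, ¥460,133.74):
Base rate for 89.18 is 30%.
Origin Drenius qualifies under the Zoreth–Drenius agreement and 89.18 is covered: preferential rate Free applies instead.
Duty = ¥460,133.74 × 0% = ¥0.00.
Line 2 (89.82, Vinistan, 3,218 liters, ¥504,453.68):
Base rate for 89.82 is 15%.
The additional-duty order on 89.82 targets Serune, not Vinistan; it does not apply.
Duty = ¥504,453.68 × 15% = ¥75,668.05.
Line 3 (30.29, Serune, 2,552 units, ¥71,149.76):
Base rate for 30.29 is 34%.
30.29 has an FTA preferential rate, but origin Serune is not Drenius; base rate stands.
Additional duty on 30.29 from Serune: +15.8%. Applied ad valorem rate: 34% + 15.8% = 49.8%.
Duty = ¥71,149.76 × 49.8% = ¥35,432.58.
Total = ¥0.00 + ¥75,668.05 + ¥35,432.58 = ¥111,100.63.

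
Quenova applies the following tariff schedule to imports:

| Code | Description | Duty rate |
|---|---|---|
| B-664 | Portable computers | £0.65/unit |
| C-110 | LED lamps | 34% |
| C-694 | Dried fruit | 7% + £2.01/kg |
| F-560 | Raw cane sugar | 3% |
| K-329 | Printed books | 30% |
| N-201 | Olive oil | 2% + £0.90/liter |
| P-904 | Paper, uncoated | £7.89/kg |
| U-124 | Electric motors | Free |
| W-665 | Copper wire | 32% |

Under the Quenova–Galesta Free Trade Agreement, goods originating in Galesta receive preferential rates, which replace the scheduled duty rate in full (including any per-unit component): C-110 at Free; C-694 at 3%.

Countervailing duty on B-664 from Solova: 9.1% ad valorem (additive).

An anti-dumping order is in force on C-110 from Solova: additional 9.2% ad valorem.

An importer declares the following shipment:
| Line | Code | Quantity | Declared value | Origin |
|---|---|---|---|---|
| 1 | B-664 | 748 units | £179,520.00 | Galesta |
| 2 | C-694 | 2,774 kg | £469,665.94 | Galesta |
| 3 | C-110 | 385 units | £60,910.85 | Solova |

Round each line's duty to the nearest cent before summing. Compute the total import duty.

£40,889.67

Line 1 (B-664, Galesta, 748 units, £179,520.00):
Base rate for B-664 is £0.65/unit.
Origin Galesta is the FTA partner but B-664 is not on the preference list; base rate stands.
The additional-duty order on B-664 targets Solova, not Galesta; it does not apply.
Duty = 748 × £0.65 = £486.20.
Line 2 (C-694, Galesta, 2,774 kg, £469,665.94):
Base rate for C-694 is 7% + £2.01/kg.
Origin Galesta qualifies under the Quenova–Galesta agreement and C-694 is covered: preferential rate 3% applies instead.
Duty = £469,665.94 × 3% = £14,089.98.
Line 3 (C-110, Solova, 385 units, £60,910.85):
Base rate for C-110 is 34%.
C-110 has an FTA preferential rate, but origin Solova is not Galesta; base rate stands.
Additional duty on C-110 from Solova: +9.2%. Applied ad valorem rate: 34% + 9.2% = 43.2%.
Duty = £60,910.85 × 43.2% = £26,313.49.
Total = £486.20 + £14,089.98 + £26,313.49 = £40,889.67.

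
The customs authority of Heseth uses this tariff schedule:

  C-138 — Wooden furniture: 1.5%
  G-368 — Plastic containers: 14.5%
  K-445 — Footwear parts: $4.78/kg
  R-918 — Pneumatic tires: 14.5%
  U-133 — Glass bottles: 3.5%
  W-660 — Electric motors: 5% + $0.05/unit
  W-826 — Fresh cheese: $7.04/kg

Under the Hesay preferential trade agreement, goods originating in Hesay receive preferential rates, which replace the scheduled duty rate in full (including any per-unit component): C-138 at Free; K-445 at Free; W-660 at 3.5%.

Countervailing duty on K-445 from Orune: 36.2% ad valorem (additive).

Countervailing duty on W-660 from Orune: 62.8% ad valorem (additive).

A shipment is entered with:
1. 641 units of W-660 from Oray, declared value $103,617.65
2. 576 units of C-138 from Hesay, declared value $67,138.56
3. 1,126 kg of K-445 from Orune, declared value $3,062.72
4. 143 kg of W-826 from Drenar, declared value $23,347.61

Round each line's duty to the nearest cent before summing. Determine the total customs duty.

Line 1 (W-660, Oray, 641 units, $103,617.65):
Base rate for W-660 is 5% + $0.05/unit.
W-660 has an FTA preferential rate, but origin Oray is not Hesay; base rate stands.
The additional-duty order on W-660 targets Orune, not Oray; it does not apply.
Duty = $103,617.65 × 5% + 641 × $0.05 = $5,212.93.
Line 2 (C-138, Hesay, 576 units, $67,138.56):
Base rate for C-138 is 1.5%.
Origin Hesay qualifies under the Heseth–Hesay agreement and C-138 is covered: preferential rate Free applies instead.
Duty = $67,138.56 × 0% = $0.00.
Line 3 (K-445, Orune, 1,126 kg, $3,062.72):
Base rate for K-445 is $4.78/kg.
K-445 has an FTA preferential rate, but origin Orune is not Hesay; base rate stands.
Additional duty on K-445 from Orune: +36.2% ad valorem. Applied ad valorem rate = 36.2%.
Duty = $3,062.72 × 36.2% + 1,126 × $4.78 = $6,490.98.
Line 4 (W-826, Drenar, 143 kg, $23,347.61):
Base rate for W-826 is $7.04/kg.
Duty = 143 × $7.04 = $1,006.72.
Total = $5,212.93 + $0.00 + $6,490.98 + $1,006.72 = $12,710.63.

$12,710.63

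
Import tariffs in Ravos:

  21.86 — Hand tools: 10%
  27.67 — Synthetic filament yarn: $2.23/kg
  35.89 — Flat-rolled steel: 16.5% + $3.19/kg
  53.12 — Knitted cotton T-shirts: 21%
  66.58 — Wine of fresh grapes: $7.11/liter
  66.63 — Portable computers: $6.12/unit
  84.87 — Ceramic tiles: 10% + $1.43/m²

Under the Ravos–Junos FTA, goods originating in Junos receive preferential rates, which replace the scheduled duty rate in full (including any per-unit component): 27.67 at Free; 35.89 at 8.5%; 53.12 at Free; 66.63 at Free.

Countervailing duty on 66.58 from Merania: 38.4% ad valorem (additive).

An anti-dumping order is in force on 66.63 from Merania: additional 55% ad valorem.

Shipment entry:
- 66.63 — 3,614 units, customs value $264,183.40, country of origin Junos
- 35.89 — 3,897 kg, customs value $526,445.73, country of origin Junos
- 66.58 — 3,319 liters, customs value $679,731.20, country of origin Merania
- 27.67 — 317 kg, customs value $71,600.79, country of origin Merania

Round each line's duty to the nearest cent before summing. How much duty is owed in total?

$330,069.67

Line 1 (66.63, Junos, 3,614 units, $264,183.40):
Base rate for 66.63 is $6.12/unit.
Origin Junos qualifies under the Ravos–Junos agreement and 66.63 is covered: preferential rate Free applies instead.
The additional-duty order on 66.63 targets Merania, not Junos; it does not apply.
Duty = $264,183.40 × 0% = $0.00.
Line 2 (35.89, Junos, 3,897 kg, $526,445.73):
Base rate for 35.89 is 16.5% + $3.19/kg.
Origin Junos qualifies under the Ravos–Junos agreement and 35.89 is covered: preferential rate 8.5% applies instead.
Duty = $526,445.73 × 8.5% = $44,747.89.
Line 3 (66.58, Merania, 3,319 liters, $679,731.20):
Base rate for 66.58 is $7.11/liter.
Additional duty on 66.58 from Merania: +38.4% ad valorem. Applied ad valorem rate = 38.4%.
Duty = $679,731.20 × 38.4% + 3,319 × $7.11 = $284,614.87.
Line 4 (27.67, Merania, 317 kg, $71,600.79):
Base rate for 27.67 is $2.23/kg.
27.67 has an FTA preferential rate, but origin Merania is not Junos; base rate stands.
Duty = 317 × $2.23 = $706.91.
Total = $0.00 + $44,747.89 + $284,614.87 + $706.91 = $330,069.67.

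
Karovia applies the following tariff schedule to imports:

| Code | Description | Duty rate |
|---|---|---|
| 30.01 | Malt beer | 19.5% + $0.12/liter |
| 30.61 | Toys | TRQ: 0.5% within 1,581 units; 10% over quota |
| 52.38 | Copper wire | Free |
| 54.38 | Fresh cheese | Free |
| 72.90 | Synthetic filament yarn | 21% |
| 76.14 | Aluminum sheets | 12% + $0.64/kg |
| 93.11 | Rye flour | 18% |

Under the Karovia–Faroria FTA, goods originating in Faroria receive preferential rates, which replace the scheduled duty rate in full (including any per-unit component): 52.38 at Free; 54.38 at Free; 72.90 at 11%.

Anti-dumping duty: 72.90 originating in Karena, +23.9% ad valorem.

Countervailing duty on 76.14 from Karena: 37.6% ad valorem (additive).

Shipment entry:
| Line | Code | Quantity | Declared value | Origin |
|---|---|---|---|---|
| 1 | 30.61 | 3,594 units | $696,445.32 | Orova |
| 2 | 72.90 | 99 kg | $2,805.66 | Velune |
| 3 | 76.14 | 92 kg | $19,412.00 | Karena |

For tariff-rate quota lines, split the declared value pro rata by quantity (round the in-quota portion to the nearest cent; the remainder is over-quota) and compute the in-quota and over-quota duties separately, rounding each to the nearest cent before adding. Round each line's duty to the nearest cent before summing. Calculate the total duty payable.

Line 1 (30.61, Orova, 3,594 units, $696,445.32):
Code 30.61 is under a tariff-rate quota (threshold 1,581 units). In-quota: 1,581 units at 0.5%; over-quota: 2,013 units at 10%.
Pro-rata value split: in-quota = $696,445.32 × 1,581/3,594 = $306,366.18; over-quota = $696,445.32 − $306,366.18 = $390,079.14.
In-quota duty = $306,366.18 × 0.5% = $1,531.83. Over-quota duty = $390,079.14 × 10% = $39,007.91.
Line duty = $1,531.83 + $39,007.91 = $40,539.74.
Line 2 (72.90, Velune, 99 kg, $2,805.66):
Base rate for 72.90 is 21%.
72.90 has an FTA preferential rate, but origin Velune is not Faroria; base rate stands.
The additional-duty order on 72.90 targets Karena, not Velune; it does not apply.
Duty = $2,805.66 × 21% = $589.19.
Line 3 (76.14, Karena, 92 kg, $19,412.00):
Base rate for 76.14 is 12% + $0.64/kg.
Additional duty on 76.14 from Karena: +37.6%. Applied ad valorem rate: 12% + 37.6% = 49.6%.
Duty = $19,412.00 × 49.6% + 92 × $0.64 = $9,687.23.
Total = $40,539.74 + $589.19 + $9,687.23 = $50,816.16.

$50,816.16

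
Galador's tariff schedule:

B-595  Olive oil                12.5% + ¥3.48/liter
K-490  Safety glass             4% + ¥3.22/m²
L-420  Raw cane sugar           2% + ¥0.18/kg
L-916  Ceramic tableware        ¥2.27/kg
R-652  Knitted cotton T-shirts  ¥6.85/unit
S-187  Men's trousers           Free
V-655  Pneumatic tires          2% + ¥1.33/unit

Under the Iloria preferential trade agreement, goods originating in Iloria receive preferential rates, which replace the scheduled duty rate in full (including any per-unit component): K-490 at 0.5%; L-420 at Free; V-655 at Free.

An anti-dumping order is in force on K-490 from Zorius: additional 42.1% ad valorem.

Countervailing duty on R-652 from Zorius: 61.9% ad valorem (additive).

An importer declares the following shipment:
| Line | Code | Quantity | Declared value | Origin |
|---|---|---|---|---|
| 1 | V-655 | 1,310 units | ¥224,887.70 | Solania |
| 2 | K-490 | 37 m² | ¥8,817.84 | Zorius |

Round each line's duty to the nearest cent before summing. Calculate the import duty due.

Line 1 (V-655, Solania, 1,310 units, ¥224,887.70):
Base rate for V-655 is 2% + ¥1.33/unit.
V-655 has an FTA preferential rate, but origin Solania is not Iloria; base rate stands.
Duty = ¥224,887.70 × 2% + 1,310 × ¥1.33 = ¥6,240.05.
Line 2 (K-490, Zorius, 37 m², ¥8,817.84):
Base rate for K-490 is 4% + ¥3.22/m².
K-490 has an FTA preferential rate, but origin Zorius is not Iloria; base rate stands.
Additional duty on K-490 from Zorius: +42.1%. Applied ad valorem rate: 4% + 42.1% = 46.1%.
Duty = ¥8,817.84 × 46.1% + 37 × ¥3.22 = ¥4,184.16.
Total = ¥6,240.05 + ¥4,184.16 = ¥10,424.21.

¥10,424.21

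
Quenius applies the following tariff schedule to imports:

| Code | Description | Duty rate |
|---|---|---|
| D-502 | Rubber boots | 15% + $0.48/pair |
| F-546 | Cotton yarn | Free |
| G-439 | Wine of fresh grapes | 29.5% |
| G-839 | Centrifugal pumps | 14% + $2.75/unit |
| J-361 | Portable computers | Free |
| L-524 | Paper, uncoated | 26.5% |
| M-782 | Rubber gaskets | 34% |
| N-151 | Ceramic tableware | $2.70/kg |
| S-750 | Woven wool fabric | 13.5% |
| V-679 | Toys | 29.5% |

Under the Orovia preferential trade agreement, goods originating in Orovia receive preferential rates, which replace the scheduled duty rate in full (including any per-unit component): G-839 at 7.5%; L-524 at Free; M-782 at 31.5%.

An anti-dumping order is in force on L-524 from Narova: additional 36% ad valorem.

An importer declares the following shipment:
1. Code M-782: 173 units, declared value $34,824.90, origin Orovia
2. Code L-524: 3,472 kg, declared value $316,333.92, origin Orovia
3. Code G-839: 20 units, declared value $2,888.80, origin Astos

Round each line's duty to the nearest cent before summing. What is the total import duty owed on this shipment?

$11,429.27

Line 1 (M-782, Orovia, 173 units, $34,824.90):
Base rate for M-782 is 34%.
Origin Orovia qualifies under the Quenius–Orovia agreement and M-782 is covered: preferential rate 31.5% applies instead.
Duty = $34,824.90 × 31.5% = $10,969.84.
Line 2 (L-524, Orovia, 3,472 kg, $316,333.92):
Base rate for L-524 is 26.5%.
Origin Orovia qualifies under the Quenius–Orovia agreement and L-524 is covered: preferential rate Free applies instead.
The additional-duty order on L-524 targets Narova, not Orovia; it does not apply.
Duty = $316,333.92 × 0% = $0.00.
Line 3 (G-839, Astos, 20 units, $2,888.80):
Base rate for G-839 is 14% + $2.75/unit.
G-839 has an FTA preferential rate, but origin Astos is not Orovia; base rate stands.
Duty = $2,888.80 × 14% + 20 × $2.75 = $459.43.
Total = $10,969.84 + $0.00 + $459.43 = $11,429.27.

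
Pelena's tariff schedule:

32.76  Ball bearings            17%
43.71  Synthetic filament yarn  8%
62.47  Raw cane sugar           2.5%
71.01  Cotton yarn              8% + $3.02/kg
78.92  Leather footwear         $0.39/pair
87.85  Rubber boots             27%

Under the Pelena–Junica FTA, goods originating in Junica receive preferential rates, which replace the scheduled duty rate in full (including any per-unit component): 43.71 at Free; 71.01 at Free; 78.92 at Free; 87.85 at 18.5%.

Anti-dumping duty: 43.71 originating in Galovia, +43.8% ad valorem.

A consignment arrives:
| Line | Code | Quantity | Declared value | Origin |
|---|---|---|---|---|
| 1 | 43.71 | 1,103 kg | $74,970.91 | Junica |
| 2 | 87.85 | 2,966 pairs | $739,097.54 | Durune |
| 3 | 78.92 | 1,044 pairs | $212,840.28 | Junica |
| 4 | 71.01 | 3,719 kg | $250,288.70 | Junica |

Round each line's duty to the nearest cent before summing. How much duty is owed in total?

$199,556.34

Line 1 (43.71, Junica, 1,103 kg, $74,970.91):
Base rate for 43.71 is 8%.
Origin Junica qualifies under the Pelena–Junica agreement and 43.71 is covered: preferential rate Free applies instead.
The additional-duty order on 43.71 targets Galovia, not Junica; it does not apply.
Duty = $74,970.91 × 0% = $0.00.
Line 2 (87.85, Durune, 2,966 pairs, $739,097.54):
Base rate for 87.85 is 27%.
87.85 has an FTA preferential rate, but origin Durune is not Junica; base rate stands.
Duty = $739,097.54 × 27% = $199,556.34.
Line 3 (78.92, Junica, 1,044 pairs, $212,840.28):
Base rate for 78.92 is $0.39/pair.
Origin Junica qualifies under the Pelena–Junica agreement and 78.92 is covered: preferential rate Free applies instead.
Duty = $212,840.28 × 0% = $0.00.
Line 4 (71.01, Junica, 3,719 kg, $250,288.70):
Base rate for 71.01 is 8% + $3.02/kg.
Origin Junica qualifies under the Pelena–Junica agreement and 71.01 is covered: preferential rate Free applies instead.
Duty = $250,288.70 × 0% = $0.00.
Total = $0.00 + $199,556.34 + $0.00 + $0.00 = $199,556.34.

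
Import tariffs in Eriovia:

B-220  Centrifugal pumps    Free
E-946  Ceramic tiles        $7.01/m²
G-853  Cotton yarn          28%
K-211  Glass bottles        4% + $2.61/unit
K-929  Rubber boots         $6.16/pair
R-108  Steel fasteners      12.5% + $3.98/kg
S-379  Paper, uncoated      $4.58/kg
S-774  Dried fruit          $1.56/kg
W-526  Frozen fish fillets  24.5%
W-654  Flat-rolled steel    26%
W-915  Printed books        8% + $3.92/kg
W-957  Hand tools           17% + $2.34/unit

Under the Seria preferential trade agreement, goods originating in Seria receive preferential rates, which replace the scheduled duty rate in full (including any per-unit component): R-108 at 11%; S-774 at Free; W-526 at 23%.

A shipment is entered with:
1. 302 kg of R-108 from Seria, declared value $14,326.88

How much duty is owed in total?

Line 1 (R-108, Seria, 302 kg, $14,326.88):
Base rate for R-108 is 12.5% + $3.98/kg.
Origin Seria qualifies under the Eriovia–Seria agreement and R-108 is covered: preferential rate 11% applies instead.
Duty = $14,326.88 × 11% = $1,575.96.

$1,575.96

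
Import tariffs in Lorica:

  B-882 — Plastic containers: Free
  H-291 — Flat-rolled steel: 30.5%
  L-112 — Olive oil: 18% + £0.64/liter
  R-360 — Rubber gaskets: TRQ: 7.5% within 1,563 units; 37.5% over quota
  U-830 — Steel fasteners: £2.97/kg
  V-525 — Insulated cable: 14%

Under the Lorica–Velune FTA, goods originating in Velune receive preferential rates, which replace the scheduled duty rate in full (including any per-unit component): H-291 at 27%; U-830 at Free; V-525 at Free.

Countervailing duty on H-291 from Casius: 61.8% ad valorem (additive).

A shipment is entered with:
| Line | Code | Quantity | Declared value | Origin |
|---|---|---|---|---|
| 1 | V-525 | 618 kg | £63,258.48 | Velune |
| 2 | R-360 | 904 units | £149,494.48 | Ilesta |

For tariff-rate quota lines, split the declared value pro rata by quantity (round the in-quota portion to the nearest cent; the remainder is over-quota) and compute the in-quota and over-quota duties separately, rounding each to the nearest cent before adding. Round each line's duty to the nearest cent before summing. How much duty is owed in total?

£11,212.09

Line 1 (V-525, Velune, 618 kg, £63,258.48):
Base rate for V-525 is 14%.
Origin Velune qualifies under the Lorica–Velune agreement and V-525 is covered: preferential rate Free applies instead.
Duty = £63,258.48 × 0% = £0.00.
Line 2 (R-360, Ilesta, 904 units, £149,494.48):
Code R-360 is under a tariff-rate quota (threshold 1,563 units). Quantity 904 units is within the quota, so the in-quota rate 7.5% applies to the full value.
Duty = £149,494.48 × 7.5% = £11,212.09.
Total = £0.00 + £11,212.09 = £11,212.09.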